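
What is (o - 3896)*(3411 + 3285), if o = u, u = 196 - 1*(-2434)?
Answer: -8477136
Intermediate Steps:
u = 2630 (u = 196 + 2434 = 2630)
o = 2630
(o - 3896)*(3411 + 3285) = (2630 - 3896)*(3411 + 3285) = -1266*6696 = -8477136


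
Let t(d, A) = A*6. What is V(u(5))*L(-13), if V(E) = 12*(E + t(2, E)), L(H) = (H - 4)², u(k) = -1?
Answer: -24276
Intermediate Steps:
t(d, A) = 6*A
L(H) = (-4 + H)²
V(E) = 84*E (V(E) = 12*(E + 6*E) = 12*(7*E) = 84*E)
V(u(5))*L(-13) = (84*(-1))*(-4 - 13)² = -84*(-17)² = -84*289 = -24276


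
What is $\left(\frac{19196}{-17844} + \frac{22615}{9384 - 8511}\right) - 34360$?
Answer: $- \frac{44572236364}{1298151} \approx -34335.0$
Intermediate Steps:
$\left(\frac{19196}{-17844} + \frac{22615}{9384 - 8511}\right) - 34360 = \left(19196 \left(- \frac{1}{17844}\right) + \frac{22615}{9384 - 8511}\right) - 34360 = \left(- \frac{4799}{4461} + \frac{22615}{873}\right) - 34360 = \frac{32231996}{1298151} - 34360 = - \frac{44572236364}{1298151}$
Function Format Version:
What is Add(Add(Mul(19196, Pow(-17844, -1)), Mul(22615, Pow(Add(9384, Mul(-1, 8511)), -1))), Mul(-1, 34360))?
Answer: Rational(-44572236364, 1298151) ≈ -34335.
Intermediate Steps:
Add(Add(Mul(19196, Pow(-17844, -1)), Mul(22615, Pow(Add(9384, Mul(-1, 8511)), -1))), Mul(-1, 34360)) = Add(Add(Mul(19196, Rational(-1, 17844)), Mul(22615, Pow(Add(9384, -8511), -1))), -34360) = Add(Add(Rational(-4799, 4461), Mul(22615, Pow(873, -1))), -34360) = Add(Add(Rational(-4799, 4461), Mul(22615, Rational(1, 873))), -34360) = Add(Add(Rational(-4799, 4461), Rational(22615, 873)), -34360) = Add(Rational(32231996, 1298151), -34360) = Rational(-44572236364, 1298151)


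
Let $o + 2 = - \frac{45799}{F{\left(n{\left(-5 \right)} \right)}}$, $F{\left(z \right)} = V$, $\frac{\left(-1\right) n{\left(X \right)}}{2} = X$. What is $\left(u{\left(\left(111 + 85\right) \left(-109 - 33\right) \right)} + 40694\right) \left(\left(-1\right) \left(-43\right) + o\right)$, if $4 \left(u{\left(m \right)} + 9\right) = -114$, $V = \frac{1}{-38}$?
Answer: $\frac{141517389139}{2} \approx 7.0759 \cdot 10^{10}$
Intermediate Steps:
$V = - \frac{1}{38} \approx -0.026316$
$n{\left(X \right)} = - 2 X$
$F{\left(z \right)} = - \frac{1}{38}$
$o = 1740360$ ($o = -2 - \frac{45799}{- \frac{1}{38}} = -2 - -1740362 = -2 + 1740362 = 1740360$)
$u{\left(m \right)} = - \frac{75}{2}$ ($u{\left(m \right)} = -9 + \frac{1}{4} \left(-114\right) = -9 - \frac{57}{2} = - \frac{75}{2}$)
$\left(u{\left(\left(111 + 85\right) \left(-109 - 33\right) \right)} + 40694\right) \left(\left(-1\right) \left(-43\right) + o\right) = \left(- \frac{75}{2} + 40694\right) \left(\left(-1\right) \left(-43\right) + 1740360\right) = \frac{81313 \left(43 + 1740360\right)}{2} = \frac{81313}{2} \cdot 1740403 = \frac{141517389139}{2}$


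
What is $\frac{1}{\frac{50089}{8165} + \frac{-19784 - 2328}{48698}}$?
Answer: $\frac{198809585}{1129344821} \approx 0.17604$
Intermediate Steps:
$\frac{1}{\frac{50089}{8165} + \frac{-19784 - 2328}{48698}} = \frac{1}{50089 \cdot \frac{1}{8165} + \left(-19784 - 2328\right) \frac{1}{48698}} = \frac{1}{\frac{50089}{8165} - \frac{11056}{24349}} = \frac{1}{\frac{1129344821}{198809585}} = \frac{198809585}{1129344821}$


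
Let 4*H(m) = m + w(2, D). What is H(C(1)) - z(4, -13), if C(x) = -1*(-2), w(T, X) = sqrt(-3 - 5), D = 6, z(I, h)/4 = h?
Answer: 105/2 + I*sqrt(2)/2 ≈ 52.5 + 0.70711*I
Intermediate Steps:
z(I, h) = 4*h
w(T, X) = 2*I*sqrt(2) (w(T, X) = sqrt(-8) = 2*I*sqrt(2))
C(x) = 2
H(m) = m/4 + I*sqrt(2)/2 (H(m) = (m + 2*I*sqrt(2))/4 = m/4 + I*sqrt(2)/2)
H(C(1)) - z(4, -13) = ((1/4)*2 + I*sqrt(2)/2) - 4*(-13) = (1/2 + I*sqrt(2)/2) - 1*(-52) = (1/2 + I*sqrt(2)/2) + 52 = 105/2 + I*sqrt(2)/2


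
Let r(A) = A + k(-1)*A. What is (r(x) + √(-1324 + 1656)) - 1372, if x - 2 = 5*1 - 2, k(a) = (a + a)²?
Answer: -1347 + 2*√83 ≈ -1328.8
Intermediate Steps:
k(a) = 4*a² (k(a) = (2*a)² = 4*a²)
x = 5 (x = 2 + (5*1 - 2) = 2 + (5 - 2) = 2 + 3 = 5)
r(A) = 5*A (r(A) = A + (4*(-1)²)*A = A + (4*1)*A = A + 4*A = 5*A)
(r(x) + √(-1324 + 1656)) - 1372 = (5*5 + √(-1324 + 1656)) - 1372 = (25 + √332) - 1372 = (25 + 2*√83) - 1372 = -1347 + 2*√83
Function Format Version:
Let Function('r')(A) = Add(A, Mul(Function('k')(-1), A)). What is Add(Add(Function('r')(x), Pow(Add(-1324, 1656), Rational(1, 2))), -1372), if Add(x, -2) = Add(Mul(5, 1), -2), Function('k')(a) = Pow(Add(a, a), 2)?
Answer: Add(-1347, Mul(2, Pow(83, Rational(1, 2)))) ≈ -1328.8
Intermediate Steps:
Function('k')(a) = Mul(4, Pow(a, 2)) (Function('k')(a) = Pow(Mul(2, a), 2) = Mul(4, Pow(a, 2)))
x = 5 (x = Add(2, Add(Mul(5, 1), -2)) = Add(2, Add(5, -2)) = Add(2, 3) = 5)
Function('r')(A) = Mul(5, A) (Function('r')(A) = Add(A, Mul(Mul(4, Pow(-1, 2)), A)) = Add(A, Mul(Mul(4, 1), A)) = Add(A, Mul(4, A)) = Mul(5, A))
Add(Add(Function('r')(x), Pow(Add(-1324, 1656), Rational(1, 2))), -1372) = Add(Add(Mul(5, 5), Pow(Add(-1324, 1656), Rational(1, 2))), -1372) = Add(Add(25, Pow(332, Rational(1, 2))), -1372) = Add(Add(25, Mul(2, Pow(83, Rational(1, 2)))), -1372) = Add(-1347, Mul(2, Pow(83, Rational(1, 2))))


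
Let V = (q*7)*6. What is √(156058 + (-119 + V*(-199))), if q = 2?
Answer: √139223 ≈ 373.13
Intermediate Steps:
V = 84 (V = (2*7)*6 = 14*6 = 84)
√(156058 + (-119 + V*(-199))) = √(156058 + (-119 + 84*(-199))) = √(156058 + (-119 - 16716)) = √(156058 - 16835) = √139223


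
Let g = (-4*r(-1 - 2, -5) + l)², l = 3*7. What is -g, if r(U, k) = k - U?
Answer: -841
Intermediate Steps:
l = 21
g = 841 (g = (-4*(-5 - (-1 - 2)) + 21)² = (-4*(-5 - 1*(-3)) + 21)² = (-4*(-5 + 3) + 21)² = (-4*(-2) + 21)² = (8 + 21)² = 29² = 841)
-g = -1*841 = -841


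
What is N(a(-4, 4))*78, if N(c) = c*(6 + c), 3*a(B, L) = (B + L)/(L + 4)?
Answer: 0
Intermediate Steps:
a(B, L) = (B + L)/(3*(4 + L)) (a(B, L) = ((B + L)/(L + 4))/3 = ((B + L)/(4 + L))/3 = (B + L)/(3*(4 + L)))
N(a(-4, 4))*78 = (((-4 + 4)/(3*(4 + 4)))*(6 + (-4 + 4)/(3*(4 + 4))))*78 = (((⅓)*0/8)*(6 + (⅓)*0/8))*78 = (((⅓)*(⅛)*0)*(6 + (⅓)*(⅛)*0))*78 = (0*(6 + 0))*78 = (0*6)*78 = 0*78 = 0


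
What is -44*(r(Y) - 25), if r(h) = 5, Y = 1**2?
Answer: 880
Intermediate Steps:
Y = 1
-44*(r(Y) - 25) = -44*(5 - 25) = -44*(-20) = 880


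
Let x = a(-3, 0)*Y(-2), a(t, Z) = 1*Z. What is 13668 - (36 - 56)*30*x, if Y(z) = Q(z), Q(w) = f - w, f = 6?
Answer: 13668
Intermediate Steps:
a(t, Z) = Z
Q(w) = 6 - w
Y(z) = 6 - z
x = 0 (x = 0*(6 - 1*(-2)) = 0*(6 + 2) = 0*8 = 0)
13668 - (36 - 56)*30*x = 13668 - (36 - 56)*30*0 = 13668 - (-20)*0 = 13668 - 1*0 = 13668 + 0 = 13668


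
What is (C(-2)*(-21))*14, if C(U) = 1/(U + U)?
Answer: 147/2 ≈ 73.500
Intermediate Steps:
C(U) = 1/(2*U)
(C(-2)*(-21))*14 = (((½)/(-2))*(-21))*14 = (((½)*(-½))*(-21))*14 = -¼*(-21)*14 = (21/4)*14 = 147/2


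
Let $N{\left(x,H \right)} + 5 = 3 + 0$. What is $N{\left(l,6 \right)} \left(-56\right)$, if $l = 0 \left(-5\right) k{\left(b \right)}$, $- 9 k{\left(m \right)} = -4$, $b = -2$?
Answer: $112$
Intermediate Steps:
$k{\left(m \right)} = \frac{4}{9}$ ($k{\left(m \right)} = \left(- \frac{1}{9}\right) \left(-4\right) = \frac{4}{9}$)
$l = 0$ ($l = 0 \left(-5\right) \frac{4}{9} = 0 \cdot \frac{4}{9} = 0$)
$N{\left(x,H \right)} = -2$ ($N{\left(x,H \right)} = -5 + \left(3 + 0\right) = -5 + 3 = -2$)
$N{\left(l,6 \right)} \left(-56\right) = \left(-2\right) \left(-56\right) = 112$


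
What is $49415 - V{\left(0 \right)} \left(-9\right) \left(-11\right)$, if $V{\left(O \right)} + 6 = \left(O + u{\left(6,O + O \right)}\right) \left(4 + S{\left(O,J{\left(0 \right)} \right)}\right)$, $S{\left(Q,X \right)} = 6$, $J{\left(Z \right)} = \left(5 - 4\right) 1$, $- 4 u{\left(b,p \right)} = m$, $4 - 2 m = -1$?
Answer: $\frac{202511}{4} \approx 50628.0$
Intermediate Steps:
$m = \frac{5}{2}$ ($m = 2 - - \frac{1}{2} = 2 + \frac{1}{2} = \frac{5}{2} \approx 2.5$)
$u{\left(b,p \right)} = - \frac{5}{8}$ ($u{\left(b,p \right)} = \left(- \frac{1}{4}\right) \frac{5}{2} = - \frac{5}{8}$)
$J{\left(Z \right)} = 1$ ($J{\left(Z \right)} = 1 \cdot 1 = 1$)
$V{\left(O \right)} = - \frac{49}{4} + 10 O$ ($V{\left(O \right)} = -6 + \left(O - \frac{5}{8}\right) \left(4 + 6\right) = -6 + \left(- \frac{5}{8} + O\right) 10 = -6 + \left(- \frac{25}{4} + 10 O\right) = - \frac{49}{4} + 10 O$)
$49415 - V{\left(0 \right)} \left(-9\right) \left(-11\right) = 49415 - \left(- \frac{49}{4} + 10 \cdot 0\right) \left(-9\right) \left(-11\right) = 49415 - \left(- \frac{49}{4} + 0\right) \left(-9\right) \left(-11\right) = 49415 - \left(- \frac{49}{4}\right) \left(-9\right) \left(-11\right) = 49415 - \frac{441}{4} \left(-11\right) = 49415 - - \frac{4851}{4} = 49415 + \frac{4851}{4} = \frac{202511}{4}$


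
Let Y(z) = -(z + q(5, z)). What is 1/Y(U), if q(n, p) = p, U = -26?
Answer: 1/52 ≈ 0.019231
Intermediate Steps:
Y(z) = -2*z (Y(z) = -(z + z) = -2*z)
1/Y(U) = 1/(-2*(-26)) = 1/52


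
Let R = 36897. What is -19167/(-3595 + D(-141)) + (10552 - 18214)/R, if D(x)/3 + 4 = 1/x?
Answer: 3548854077/695016490 ≈ 5.1061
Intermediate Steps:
D(x) = -12 + 3/x
-19167/(-3595 + D(-141)) + (10552 - 18214)/R = -19167/(-3595 + (-12 + 3/(-141))) + (10552 - 18214)/36897 = -19167/(-3595 + (-12 + 3*(-1/141))) - 7662*1/36897 = -19167/(-3595 + (-12 - 1/47)) - 2554/12299 = -19167/(-3595 - 565/47) - 2554/12299 = -19167/(-169530/47) - 2554/12299 = -19167*(-47/169530) - 2554/12299 = 300283/56510 - 2554/12299 = 3548854077/695016490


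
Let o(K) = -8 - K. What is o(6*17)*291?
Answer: -32010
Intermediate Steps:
o(6*17)*291 = (-8 - 6*17)*291 = (-8 - 1*102)*291 = (-8 - 102)*291 = -110*291 = -32010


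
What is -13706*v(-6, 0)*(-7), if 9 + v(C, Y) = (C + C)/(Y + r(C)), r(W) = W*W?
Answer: -2686376/3 ≈ -8.9546e+5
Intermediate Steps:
r(W) = W²
v(C, Y) = -9 + 2*C/(Y + C²) (v(C, Y) = -9 + (C + C)/(Y + C²) = -9 + (2*C)/(Y + C²) = -9 + 2*C/(Y + C²))
-13706*v(-6, 0)*(-7) = -13706*(-9*0 - 9*(-6)² + 2*(-6))/(0 + (-6)²)*(-7) = -13706*(0 - 9*36 - 12)/(0 + 36)*(-7) = -13706*(0 - 324 - 12)/36*(-7) = -13706*(1/36)*(-336)*(-7) = -(-383768)*(-7)/3 = -13706*196/3 = -2686376/3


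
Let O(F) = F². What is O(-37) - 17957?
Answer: -16588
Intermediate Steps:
O(-37) - 17957 = (-37)² - 17957 = 1369 - 17957 = -16588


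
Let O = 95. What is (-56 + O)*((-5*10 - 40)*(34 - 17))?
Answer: -59670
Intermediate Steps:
(-56 + O)*((-5*10 - 40)*(34 - 17)) = (-56 + 95)*((-5*10 - 40)*(34 - 17)) = 39*((-50 - 40)*17) = 39*(-90*17) = 39*(-1530) = -59670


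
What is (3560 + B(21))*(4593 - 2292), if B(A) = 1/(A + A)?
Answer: 114682607/14 ≈ 8.1916e+6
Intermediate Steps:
B(A) = 1/(2*A)
(3560 + B(21))*(4593 - 2292) = (3560 + (½)/21)*(4593 - 2292) = (3560 + (½)*(1/21))*2301 = (3560 + 1/42)*2301 = (149521/42)*2301 = 114682607/14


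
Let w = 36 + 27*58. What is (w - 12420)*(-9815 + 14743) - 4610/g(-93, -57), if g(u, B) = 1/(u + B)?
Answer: -52619604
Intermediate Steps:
w = 1602 (w = 36 + 1566 = 1602)
g(u, B) = 1/(B + u)
(w - 12420)*(-9815 + 14743) - 4610/g(-93, -57) = (1602 - 12420)*(-9815 + 14743) - 4610/(1/(-57 - 93)) = -10818*4928 - 4610/(1/(-150)) = -53311104 - 4610/(-1/150) = -53311104 - 4610*(-150) = -53311104 - 1*(-691500) = -53311104 + 691500 = -52619604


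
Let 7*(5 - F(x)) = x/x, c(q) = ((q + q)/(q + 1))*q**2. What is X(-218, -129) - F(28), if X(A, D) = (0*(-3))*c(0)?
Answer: -34/7 ≈ -4.8571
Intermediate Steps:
c(q) = 2*q**3/(1 + q) (c(q) = ((2*q)/(1 + q))*q**2 = (2*q/(1 + q))*q**2 = 2*q**3/(1 + q))
F(x) = 34/7 (F(x) = 5 - x/(7*x) = 5 - 1/7*1 = 5 - 1/7 = 34/7)
X(A, D) = 0 (X(A, D) = (0*(-3))*(2*0**3/(1 + 0)) = 0*(2*0/1) = 0*(2*0*1) = 0*0 = 0)
X(-218, -129) - F(28) = 0 - 1*34/7 = 0 - 34/7 = -34/7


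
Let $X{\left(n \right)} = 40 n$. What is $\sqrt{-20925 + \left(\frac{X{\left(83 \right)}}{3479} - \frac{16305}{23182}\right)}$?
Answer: $\frac{i \sqrt{2777632843031860610}}{11521454} \approx 144.65 i$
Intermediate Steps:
$\sqrt{-20925 + \left(\frac{X{\left(83 \right)}}{3479} - \frac{16305}{23182}\right)} = \sqrt{-20925 - \left(\frac{16305}{23182} - \frac{40 \cdot 83}{3479}\right)} = \sqrt{-20925 + \left(3320 \cdot \frac{1}{3479} - \frac{16305}{23182}\right)} = \sqrt{-20925 + \left(\frac{3320}{3479} - \frac{16305}{23182}\right)} = \sqrt{-20925 + \frac{20239145}{80650178}} = \sqrt{- \frac{1687584735505}{80650178}} = \frac{i \sqrt{2777632843031860610}}{11521454}$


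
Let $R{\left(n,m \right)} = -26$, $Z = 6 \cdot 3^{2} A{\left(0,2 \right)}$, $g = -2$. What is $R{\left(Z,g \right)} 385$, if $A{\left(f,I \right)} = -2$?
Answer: $-10010$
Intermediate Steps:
$Z = -108$ ($Z = 6 \cdot 3^{2} \left(-2\right) = 6 \cdot 9 \left(-2\right) = 54 \left(-2\right) = -108$)
$R{\left(Z,g \right)} 385 = \left(-26\right) 385 = -10010$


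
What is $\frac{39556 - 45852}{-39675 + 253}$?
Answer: $\frac{3148}{19711} \approx 0.15971$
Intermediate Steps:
$\frac{39556 - 45852}{-39675 + 253} = - \frac{6296}{-39422} = \left(-6296\right) \left(- \frac{1}{39422}\right) = \frac{3148}{19711}$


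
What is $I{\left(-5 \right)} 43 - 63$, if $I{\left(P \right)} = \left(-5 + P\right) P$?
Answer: $2087$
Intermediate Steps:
$I{\left(P \right)} = P \left(-5 + P\right)$
$I{\left(-5 \right)} 43 - 63 = - 5 \left(-5 - 5\right) 43 - 63 = \left(-5\right) \left(-10\right) 43 - 63 = 50 \cdot 43 - 63 = 2150 - 63 = 2087$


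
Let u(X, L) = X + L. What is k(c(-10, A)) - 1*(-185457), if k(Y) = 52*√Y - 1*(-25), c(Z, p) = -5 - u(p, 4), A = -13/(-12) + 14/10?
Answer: 185482 + 26*I*√10335/15 ≈ 1.8548e+5 + 176.21*I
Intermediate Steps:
A = 149/60 (A = -13*(-1/12) + 14*(⅒) = 13/12 + 7/5 = 149/60 ≈ 2.4833)
u(X, L) = L + X
c(Z, p) = -9 - p (c(Z, p) = -5 - (4 + p) = -5 + (-4 - p) = -9 - p)
k(Y) = 25 + 52*√Y (k(Y) = 52*√Y + 25 = 25 + 52*√Y)
k(c(-10, A)) - 1*(-185457) = (25 + 52*√(-9 - 1*149/60)) - 1*(-185457) = (25 + 52*√(-9 - 149/60)) + 185457 = (25 + 52*√(-689/60)) + 185457 = (25 + 52*(I*√10335/30)) + 185457 = (25 + 26*I*√10335/15) + 185457 = 185482 + 26*I*√10335/15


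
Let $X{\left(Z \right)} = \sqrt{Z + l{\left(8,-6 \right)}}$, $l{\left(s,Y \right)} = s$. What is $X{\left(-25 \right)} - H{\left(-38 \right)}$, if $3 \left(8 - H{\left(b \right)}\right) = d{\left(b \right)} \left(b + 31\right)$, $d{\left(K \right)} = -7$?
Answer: $\frac{25}{3} + i \sqrt{17} \approx 8.3333 + 4.1231 i$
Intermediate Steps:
$H{\left(b \right)} = \frac{241}{3} + \frac{7 b}{3}$ ($H{\left(b \right)} = 8 - \frac{\left(-7\right) \left(b + 31\right)}{3} = 8 - \frac{\left(-7\right) \left(31 + b\right)}{3} = 8 - \frac{-217 - 7 b}{3} = 8 + \left(\frac{217}{3} + \frac{7 b}{3}\right) = \frac{241}{3} + \frac{7 b}{3}$)
$X{\left(Z \right)} = \sqrt{8 + Z}$ ($X{\left(Z \right)} = \sqrt{Z + 8} = \sqrt{8 + Z}$)
$X{\left(-25 \right)} - H{\left(-38 \right)} = \sqrt{8 - 25} - \left(\frac{241}{3} + \frac{7}{3} \left(-38\right)\right) = \sqrt{-17} - \left(\frac{241}{3} - \frac{266}{3}\right) = i \sqrt{17} - - \frac{25}{3} = i \sqrt{17} + \frac{25}{3} = \frac{25}{3} + i \sqrt{17}$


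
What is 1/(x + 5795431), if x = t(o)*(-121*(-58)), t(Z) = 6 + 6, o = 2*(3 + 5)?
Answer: 1/5879647 ≈ 1.7008e-7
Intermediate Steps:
o = 16 (o = 2*8 = 16)
t(Z) = 12
x = 84216 (x = 12*(-121*(-58)) = 12*7018 = 84216)
1/(x + 5795431) = 1/(84216 + 5795431) = 1/5879647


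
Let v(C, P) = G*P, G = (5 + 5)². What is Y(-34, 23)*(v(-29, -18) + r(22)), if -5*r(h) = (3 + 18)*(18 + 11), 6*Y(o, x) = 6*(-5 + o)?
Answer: 374751/5 ≈ 74950.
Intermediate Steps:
Y(o, x) = -5 + o (Y(o, x) = (6*(-5 + o))/6 = (-30 + 6*o)/6 = -5 + o)
r(h) = -609/5 (r(h) = -(3 + 18)*(18 + 11)/5 = -21*29/5 = -⅕*609 = -609/5)
G = 100 (G = 10² = 100)
v(C, P) = 100*P
Y(-34, 23)*(v(-29, -18) + r(22)) = (-5 - 34)*(100*(-18) - 609/5) = -39*(-1800 - 609/5) = -39*(-9609/5) = 374751/5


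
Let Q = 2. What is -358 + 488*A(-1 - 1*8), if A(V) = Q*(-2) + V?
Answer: -6702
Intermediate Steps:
A(V) = -4 + V (A(V) = 2*(-2) + V = -4 + V)
-358 + 488*A(-1 - 1*8) = -358 + 488*(-4 + (-1 - 1*8)) = -358 + 488*(-4 + (-1 - 8)) = -358 + 488*(-4 - 9) = -358 + 488*(-13) = -358 - 6344 = -6702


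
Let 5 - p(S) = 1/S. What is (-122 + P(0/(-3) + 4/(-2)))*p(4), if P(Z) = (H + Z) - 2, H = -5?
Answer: -2489/4 ≈ -622.25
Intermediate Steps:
P(Z) = -7 + Z (P(Z) = (-5 + Z) - 2 = -7 + Z)
p(S) = 5 - 1/S
(-122 + P(0/(-3) + 4/(-2)))*p(4) = (-122 + (-7 + (0/(-3) + 4/(-2))))*(5 - 1/4) = (-122 + (-7 + (0*(-⅓) + 4*(-½))))*(5 - 1*¼) = (-122 + (-7 + (0 - 2)))*(5 - ¼) = (-122 + (-7 - 2))*(19/4) = (-122 - 9)*(19/4) = -131*19/4 = -2489/4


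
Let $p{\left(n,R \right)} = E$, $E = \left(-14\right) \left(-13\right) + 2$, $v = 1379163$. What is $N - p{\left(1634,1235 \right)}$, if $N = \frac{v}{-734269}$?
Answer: $- \frac{136484659}{734269} \approx -185.88$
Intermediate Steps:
$E = 184$ ($E = 182 + 2 = 184$)
$p{\left(n,R \right)} = 184$
$N = - \frac{1379163}{734269}$ ($N = \frac{1379163}{-734269} = 1379163 \left(- \frac{1}{734269}\right) = - \frac{1379163}{734269} \approx -1.8783$)
$N - p{\left(1634,1235 \right)} = - \frac{1379163}{734269} - 184 = - \frac{136484659}{734269}$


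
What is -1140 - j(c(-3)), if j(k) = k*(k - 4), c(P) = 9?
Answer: -1185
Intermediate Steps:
j(k) = k*(-4 + k)
-1140 - j(c(-3)) = -1140 - 9*(-4 + 9) = -1140 - 9*5 = -1140 - 1*45 = -1140 - 45 = -1185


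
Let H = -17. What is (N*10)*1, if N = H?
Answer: -170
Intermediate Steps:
N = -17
(N*10)*1 = -17*10*1 = -170*1 = -170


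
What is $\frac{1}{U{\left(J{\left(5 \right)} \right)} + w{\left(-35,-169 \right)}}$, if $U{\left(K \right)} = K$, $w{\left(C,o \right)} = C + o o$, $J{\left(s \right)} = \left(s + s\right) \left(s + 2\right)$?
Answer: $\frac{1}{28596} \approx 3.497 \cdot 10^{-5}$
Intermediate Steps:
$J{\left(s \right)} = 2 s \left(2 + s\right)$
$w{\left(C,o \right)} = C + o^{2}$
$\frac{1}{U{\left(J{\left(5 \right)} \right)} + w{\left(-35,-169 \right)}} = \frac{1}{2 \cdot 5 \left(2 + 5\right) - \left(35 - \left(-169\right)^{2}\right)} = \frac{1}{2 \cdot 5 \cdot 7 + \left(-35 + 28561\right)} = \frac{1}{70 + 28526} = \frac{1}{28596}$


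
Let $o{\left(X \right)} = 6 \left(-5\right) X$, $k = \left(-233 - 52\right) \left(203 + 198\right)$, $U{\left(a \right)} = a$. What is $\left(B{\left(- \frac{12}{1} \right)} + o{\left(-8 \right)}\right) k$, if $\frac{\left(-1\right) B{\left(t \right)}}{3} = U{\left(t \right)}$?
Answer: $-31542660$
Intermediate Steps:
$k = -114285$ ($k = \left(-285\right) 401 = -114285$)
$B{\left(t \right)} = - 3 t$
$o{\left(X \right)} = - 30 X$
$\left(B{\left(- \frac{12}{1} \right)} + o{\left(-8 \right)}\right) k = \left(- 3 \left(- \frac{12}{1}\right) - -240\right) \left(-114285\right) = \left(- 3 \left(\left(-12\right) 1\right) + 240\right) \left(-114285\right) = \left(\left(-3\right) \left(-12\right) + 240\right) \left(-114285\right) = \left(36 + 240\right) \left(-114285\right) = 276 \left(-114285\right) = -31542660$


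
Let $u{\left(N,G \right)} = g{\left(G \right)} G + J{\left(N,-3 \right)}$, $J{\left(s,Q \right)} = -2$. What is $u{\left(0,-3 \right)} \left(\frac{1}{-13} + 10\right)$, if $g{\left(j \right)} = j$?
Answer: $\frac{903}{13} \approx 69.462$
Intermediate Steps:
$u{\left(N,G \right)} = -2 + G^{2}$ ($u{\left(N,G \right)} = G G - 2 = G^{2} - 2 = -2 + G^{2}$)
$u{\left(0,-3 \right)} \left(\frac{1}{-13} + 10\right) = \left(-2 + \left(-3\right)^{2}\right) \left(\frac{1}{-13} + 10\right) = \left(-2 + 9\right) \left(- \frac{1}{13} + 10\right) = 7 \cdot \frac{129}{13} = \frac{903}{13}$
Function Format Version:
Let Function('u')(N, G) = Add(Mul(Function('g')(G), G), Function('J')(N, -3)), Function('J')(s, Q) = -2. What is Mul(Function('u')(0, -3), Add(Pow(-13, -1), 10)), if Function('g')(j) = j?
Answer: Rational(903, 13) ≈ 69.462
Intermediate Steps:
Function('u')(N, G) = Add(-2, Pow(G, 2)) (Function('u')(N, G) = Add(Mul(G, G), -2) = Add(Pow(G, 2), -2) = Add(-2, Pow(G, 2)))
Mul(Function('u')(0, -3), Add(Pow(-13, -1), 10)) = Mul(Add(-2, Pow(-3, 2)), Add(Pow(-13, -1), 10)) = Mul(Add(-2, 9), Add(Rational(-1, 13), 10)) = Mul(7, Rational(129, 13)) = Rational(903, 13)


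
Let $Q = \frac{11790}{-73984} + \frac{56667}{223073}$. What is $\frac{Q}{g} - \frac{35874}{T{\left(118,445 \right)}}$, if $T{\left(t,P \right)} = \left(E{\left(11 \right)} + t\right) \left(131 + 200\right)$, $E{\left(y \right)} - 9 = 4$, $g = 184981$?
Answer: $- \frac{54759752729101320135}{66188300911515990656} \approx -0.82733$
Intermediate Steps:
$E{\left(y \right)} = 13$ ($E{\left(y \right)} = 9 + 4 = 13$)
$T{\left(t,P \right)} = 4303 + 331 t$ ($T{\left(t,P \right)} = \left(13 + t\right) \left(131 + 200\right) = \left(13 + t\right) 331 = 4303 + 331 t$)
$Q = \frac{781210329}{8251916416}$ ($Q = 11790 \left(- \frac{1}{73984}\right) + 56667 \cdot \frac{1}{223073} = - \frac{5895}{36992} + \frac{56667}{223073} = \frac{781210329}{8251916416} \approx 0.09467$)
$\frac{Q}{g} - \frac{35874}{T{\left(118,445 \right)}} = \frac{781210329}{8251916416 \cdot 184981} - \frac{35874}{4303 + 331 \cdot 118} = \frac{781210329}{8251916416} \cdot \frac{1}{184981} - \frac{35874}{4303 + 39058} = \frac{781210329}{1526447750548096} - \frac{35874}{43361} = - \frac{54759752729101320135}{66188300911515990656}$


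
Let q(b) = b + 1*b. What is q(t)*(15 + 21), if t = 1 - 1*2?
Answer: -72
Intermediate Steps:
t = -1 (t = 1 - 2 = -1)
q(b) = 2*b (q(b) = b + b = 2*b)
q(t)*(15 + 21) = (2*(-1))*(15 + 21) = -2*36 = -72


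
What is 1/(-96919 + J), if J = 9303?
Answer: -1/87616 ≈ -1.1413e-5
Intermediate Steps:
1/(-96919 + J) = 1/(-96919 + 9303) = 1/(-87616) = -1/87616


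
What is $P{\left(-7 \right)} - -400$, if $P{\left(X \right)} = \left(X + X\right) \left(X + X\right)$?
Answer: $596$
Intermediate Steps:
$P{\left(X \right)} = 4 X^{2}$ ($P{\left(X \right)} = 2 X 2 X = 4 X^{2}$)
$P{\left(-7 \right)} - -400 = 4 \left(-7\right)^{2} - -400 = 4 \cdot 49 + 400 = 196 + 400 = 596$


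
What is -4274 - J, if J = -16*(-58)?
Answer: -5202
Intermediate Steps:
J = 928
-4274 - J = -4274 - 1*928 = -4274 - 928 = -5202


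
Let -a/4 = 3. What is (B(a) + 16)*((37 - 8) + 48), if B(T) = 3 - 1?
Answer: 1386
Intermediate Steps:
a = -12 (a = -4*3 = -12)
B(T) = 2
(B(a) + 16)*((37 - 8) + 48) = (2 + 16)*((37 - 8) + 48) = 18*(29 + 48) = 18*77 = 1386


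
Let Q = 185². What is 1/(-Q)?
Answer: -1/34225 ≈ -2.9218e-5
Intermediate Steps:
Q = 34225
1/(-Q) = 1/(-1*34225) = 1/(-34225) = -1/34225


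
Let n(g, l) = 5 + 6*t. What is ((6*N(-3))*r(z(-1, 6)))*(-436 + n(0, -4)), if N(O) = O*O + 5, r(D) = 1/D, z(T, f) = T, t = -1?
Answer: 36708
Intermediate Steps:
N(O) = 5 + O**2 (N(O) = O**2 + 5 = 5 + O**2)
n(g, l) = -1 (n(g, l) = 5 + 6*(-1) = 5 - 6 = -1)
((6*N(-3))*r(z(-1, 6)))*(-436 + n(0, -4)) = ((6*(5 + (-3)**2))/(-1))*(-436 - 1) = ((6*(5 + 9))*(-1))*(-437) = ((6*14)*(-1))*(-437) = (84*(-1))*(-437) = -84*(-437) = 36708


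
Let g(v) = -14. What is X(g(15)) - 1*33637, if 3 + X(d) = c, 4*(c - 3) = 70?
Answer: -67239/2 ≈ -33620.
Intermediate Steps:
c = 41/2 (c = 3 + (¼)*70 = 3 + 35/2 = 41/2 ≈ 20.500)
X(d) = 35/2 (X(d) = -3 + 41/2 = 35/2)
X(g(15)) - 1*33637 = 35/2 - 1*33637 = 35/2 - 33637 = -67239/2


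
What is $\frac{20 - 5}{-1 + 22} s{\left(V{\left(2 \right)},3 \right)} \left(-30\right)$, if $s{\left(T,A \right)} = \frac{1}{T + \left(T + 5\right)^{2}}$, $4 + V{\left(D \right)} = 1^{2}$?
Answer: $- \frac{150}{7} \approx -21.429$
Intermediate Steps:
$V{\left(D \right)} = -3$ ($V{\left(D \right)} = -4 + 1^{2} = -4 + 1 = -3$)
$s{\left(T,A \right)} = \frac{1}{T + \left(5 + T\right)^{2}}$
$\frac{20 - 5}{-1 + 22} s{\left(V{\left(2 \right)},3 \right)} \left(-30\right) = \frac{\left(20 - 5\right) \frac{1}{-1 + 22}}{-3 + \left(5 - 3\right)^{2}} \left(-30\right) = \frac{15 \cdot \frac{1}{21}}{-3 + 2^{2}} \left(-30\right) = \frac{15 \cdot \frac{1}{21}}{-3 + 4} \left(-30\right) = \frac{5}{7 \cdot 1} \left(-30\right) = \frac{5}{7} \cdot 1 \left(-30\right) = \frac{5}{7} \left(-30\right) = - \frac{150}{7}$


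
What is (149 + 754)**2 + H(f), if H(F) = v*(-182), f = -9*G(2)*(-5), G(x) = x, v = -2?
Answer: 815773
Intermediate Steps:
f = 90 (f = -9*2*(-5) = -18*(-5) = 90)
H(F) = 364 (H(F) = -2*(-182) = 364)
(149 + 754)**2 + H(f) = (149 + 754)**2 + 364 = 903**2 + 364 = 815409 + 364 = 815773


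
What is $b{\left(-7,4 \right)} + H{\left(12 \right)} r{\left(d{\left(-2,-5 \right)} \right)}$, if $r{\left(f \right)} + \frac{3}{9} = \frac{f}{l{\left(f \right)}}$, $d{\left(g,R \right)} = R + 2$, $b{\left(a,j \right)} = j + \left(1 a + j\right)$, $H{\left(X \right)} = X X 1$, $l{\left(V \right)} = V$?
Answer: $97$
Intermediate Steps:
$H{\left(X \right)} = X^{2}$ ($H{\left(X \right)} = X^{2} \cdot 1 = X^{2}$)
$b{\left(a,j \right)} = a + 2 j$ ($b{\left(a,j \right)} = j + \left(a + j\right) = a + 2 j$)
$d{\left(g,R \right)} = 2 + R$
$r{\left(f \right)} = \frac{2}{3}$ ($r{\left(f \right)} = - \frac{1}{3} + \frac{f}{f} = - \frac{1}{3} + 1 = \frac{2}{3}$)
$b{\left(-7,4 \right)} + H{\left(12 \right)} r{\left(d{\left(-2,-5 \right)} \right)} = \left(-7 + 2 \cdot 4\right) + 12^{2} \cdot \frac{2}{3} = \left(-7 + 8\right) + 144 \cdot \frac{2}{3} = 1 + 96 = 97$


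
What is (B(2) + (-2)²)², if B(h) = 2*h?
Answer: 64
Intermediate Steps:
(B(2) + (-2)²)² = (2*2 + (-2)²)² = (4 + 4)² = 8² = 64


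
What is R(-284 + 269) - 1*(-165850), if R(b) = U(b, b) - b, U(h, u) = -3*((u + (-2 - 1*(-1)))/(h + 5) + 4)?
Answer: 829241/5 ≈ 1.6585e+5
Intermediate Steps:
U(h, u) = -12 - 3*(-1 + u)/(5 + h) (U(h, u) = -3*((u + (-2 + 1))/(5 + h) + 4) = -3*((u - 1)/(5 + h) + 4) = -3*((-1 + u)/(5 + h) + 4) = -3*(4 + (-1 + u)/(5 + h)) = -12 - 3*(-1 + u)/(5 + h))
R(b) = -b + 3*(-19 - 5*b)/(5 + b) (R(b) = 3*(-19 - b - 4*b)/(5 + b) - b = 3*(-19 - 5*b)/(5 + b) - b = -b + 3*(-19 - 5*b)/(5 + b))
R(-284 + 269) - 1*(-165850) = (-57 - (-284 + 269)² - 20*(-284 + 269))/(5 + (-284 + 269)) - 1*(-165850) = (-57 - 1*(-15)² - 20*(-15))/(5 - 15) + 165850 = (-57 - 1*225 + 300)/(-10) + 165850 = -(-57 - 225 + 300)/10 + 165850 = -⅒*18 + 165850 = -9/5 + 165850 = 829241/5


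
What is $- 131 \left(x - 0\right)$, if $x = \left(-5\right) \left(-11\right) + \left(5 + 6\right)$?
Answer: $-8646$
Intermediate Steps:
$x = 66$ ($x = 55 + 11 = 66$)
$- 131 \left(x - 0\right) = - 131 \left(66 - 0\right) = - 131 \left(66 + 0\right) = \left(-131\right) 66 = -8646$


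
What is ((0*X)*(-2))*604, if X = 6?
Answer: 0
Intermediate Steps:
((0*X)*(-2))*604 = ((0*6)*(-2))*604 = (0*(-2))*604 = 0*604 = 0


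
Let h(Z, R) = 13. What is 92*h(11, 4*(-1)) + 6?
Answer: 1202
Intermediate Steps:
92*h(11, 4*(-1)) + 6 = 92*13 + 6 = 1196 + 6 = 1202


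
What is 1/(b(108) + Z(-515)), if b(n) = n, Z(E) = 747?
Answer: 1/855 ≈ 0.0011696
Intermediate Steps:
1/(b(108) + Z(-515)) = 1/(108 + 747) = 1/855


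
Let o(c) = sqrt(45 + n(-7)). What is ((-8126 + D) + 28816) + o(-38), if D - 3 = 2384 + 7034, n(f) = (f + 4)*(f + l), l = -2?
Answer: 30111 + 6*sqrt(2) ≈ 30120.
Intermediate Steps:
n(f) = (-2 + f)*(4 + f) (n(f) = (f + 4)*(f - 2) = (4 + f)*(-2 + f) = (-2 + f)*(4 + f))
o(c) = 6*sqrt(2) (o(c) = sqrt(45 + (-8 + (-7)**2 + 2*(-7))) = sqrt(45 + (-8 + 49 - 14)) = sqrt(45 + 27) = sqrt(72) = 6*sqrt(2))
D = 9421 (D = 3 + (2384 + 7034) = 3 + 9418 = 9421)
((-8126 + D) + 28816) + o(-38) = ((-8126 + 9421) + 28816) + 6*sqrt(2) = (1295 + 28816) + 6*sqrt(2) = 30111 + 6*sqrt(2)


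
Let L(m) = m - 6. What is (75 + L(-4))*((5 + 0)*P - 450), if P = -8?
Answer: -31850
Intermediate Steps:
L(m) = -6 + m
(75 + L(-4))*((5 + 0)*P - 450) = (75 + (-6 - 4))*((5 + 0)*(-8) - 450) = (75 - 10)*(5*(-8) - 450) = 65*(-40 - 450) = 65*(-490) = -31850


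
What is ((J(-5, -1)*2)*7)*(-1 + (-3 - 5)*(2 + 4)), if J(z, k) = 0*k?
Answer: 0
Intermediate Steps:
J(z, k) = 0
((J(-5, -1)*2)*7)*(-1 + (-3 - 5)*(2 + 4)) = ((0*2)*7)*(-1 + (-3 - 5)*(2 + 4)) = (0*7)*(-1 - 8*6) = 0*(-1 - 48) = 0*(-49) = 0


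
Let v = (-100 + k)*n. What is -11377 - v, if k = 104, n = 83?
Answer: -11709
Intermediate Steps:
v = 332 (v = (-100 + 104)*83 = 4*83 = 332)
-11377 - v = -11377 - 1*332 = -11377 - 332 = -11709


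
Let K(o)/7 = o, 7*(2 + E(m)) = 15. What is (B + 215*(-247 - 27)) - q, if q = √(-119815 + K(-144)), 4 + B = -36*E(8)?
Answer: -412434/7 - I*√120823 ≈ -58919.0 - 347.6*I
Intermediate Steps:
E(m) = ⅐ (E(m) = -2 + (⅐)*15 = -2 + 15/7 = ⅐)
K(o) = 7*o
B = -64/7 (B = -4 - 36*⅐ = -4 - 36/7 = -64/7 ≈ -9.1429)
q = I*√120823 (q = √(-119815 + 7*(-144)) = √(-119815 - 1008) = √(-120823) = I*√120823 ≈ 347.6*I)
(B + 215*(-247 - 27)) - q = (-64/7 + 215*(-247 - 27)) - I*√120823 = (-64/7 + 215*(-274)) - I*√120823 = (-64/7 - 58910) - I*√120823 = -412434/7 - I*√120823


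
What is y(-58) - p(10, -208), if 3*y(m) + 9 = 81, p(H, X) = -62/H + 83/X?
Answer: 31823/1040 ≈ 30.599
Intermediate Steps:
y(m) = 24 (y(m) = -3 + (⅓)*81 = -3 + 27 = 24)
y(-58) - p(10, -208) = 24 - (-62/10 + 83/(-208)) = 24 - (-62*⅒ + 83*(-1/208)) = 24 - (-31/5 - 83/208) = 24 - 1*(-6863/1040) = 24 + 6863/1040 = 31823/1040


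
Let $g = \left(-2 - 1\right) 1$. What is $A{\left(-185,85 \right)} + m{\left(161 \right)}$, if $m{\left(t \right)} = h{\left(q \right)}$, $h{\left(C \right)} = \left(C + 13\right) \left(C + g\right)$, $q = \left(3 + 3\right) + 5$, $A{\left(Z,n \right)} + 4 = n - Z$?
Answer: $458$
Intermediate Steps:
$A{\left(Z,n \right)} = -4 + n - Z$ ($A{\left(Z,n \right)} = -4 - \left(Z - n\right) = -4 + n - Z$)
$g = -3$ ($g = \left(-3\right) 1 = -3$)
$q = 11$ ($q = 6 + 5 = 11$)
$h{\left(C \right)} = \left(-3 + C\right) \left(13 + C\right)$ ($h{\left(C \right)} = \left(C + 13\right) \left(C - 3\right) = \left(13 + C\right) \left(-3 + C\right) = \left(-3 + C\right) \left(13 + C\right)$)
$m{\left(t \right)} = 192$ ($m{\left(t \right)} = -39 + 11^{2} + 10 \cdot 11 = -39 + 121 + 110 = 192$)
$A{\left(-185,85 \right)} + m{\left(161 \right)} = \left(-4 + 85 - -185\right) + 192 = \left(-4 + 85 + 185\right) + 192 = 266 + 192 = 458$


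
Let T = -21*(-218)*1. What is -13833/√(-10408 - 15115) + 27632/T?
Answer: 13816/2289 + 13833*I*√25523/25523 ≈ 6.0358 + 86.587*I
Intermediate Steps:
T = 4578 (T = 4578*1 = 4578)
-13833/√(-10408 - 15115) + 27632/T = -13833/√(-10408 - 15115) + 27632/4578 = -13833*(-I*√25523/25523) + 27632*(1/4578) = -13833*(-I*√25523/25523) + 13816/2289 = -(-13833)*I*√25523/25523 + 13816/2289 = 13833*I*√25523/25523 + 13816/2289 = 13816/2289 + 13833*I*√25523/25523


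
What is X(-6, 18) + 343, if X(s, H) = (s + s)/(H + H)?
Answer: 1028/3 ≈ 342.67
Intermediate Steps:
X(s, H) = s/H (X(s, H) = (2*s)/((2*H)) = (2*s)*(1/(2*H)) = s/H)
X(-6, 18) + 343 = -6/18 + 343 = -6*1/18 + 343 = -⅓ + 343 = 1028/3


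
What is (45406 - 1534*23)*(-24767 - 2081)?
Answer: -271809152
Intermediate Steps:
(45406 - 1534*23)*(-24767 - 2081) = (45406 - 35282)*(-26848) = 10124*(-26848) = -271809152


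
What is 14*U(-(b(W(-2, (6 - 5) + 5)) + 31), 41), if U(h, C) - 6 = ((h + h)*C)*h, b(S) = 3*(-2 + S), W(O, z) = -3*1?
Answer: 293972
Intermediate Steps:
W(O, z) = -3
b(S) = -6 + 3*S
U(h, C) = 6 + 2*C*h**2 (U(h, C) = 6 + ((h + h)*C)*h = 6 + ((2*h)*C)*h = 6 + (2*C*h)*h = 6 + 2*C*h**2)
14*U(-(b(W(-2, (6 - 5) + 5)) + 31), 41) = 14*(6 + 2*41*(-((-6 + 3*(-3)) + 31))**2) = 14*(6 + 2*41*(-((-6 - 9) + 31))**2) = 14*(6 + 2*41*(-(-15 + 31))**2) = 14*(6 + 2*41*(-1*16)**2) = 14*(6 + 2*41*(-16)**2) = 14*(6 + 2*41*256) = 14*(6 + 20992) = 14*20998 = 293972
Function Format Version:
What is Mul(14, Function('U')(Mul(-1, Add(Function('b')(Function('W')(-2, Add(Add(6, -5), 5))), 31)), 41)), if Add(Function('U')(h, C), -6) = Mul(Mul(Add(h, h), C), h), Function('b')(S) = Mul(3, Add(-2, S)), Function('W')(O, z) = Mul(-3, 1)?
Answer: 293972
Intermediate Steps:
Function('W')(O, z) = -3
Function('b')(S) = Add(-6, Mul(3, S))
Function('U')(h, C) = Add(6, Mul(2, C, Pow(h, 2))) (Function('U')(h, C) = Add(6, Mul(Mul(Add(h, h), C), h)) = Add(6, Mul(Mul(Mul(2, h), C), h)) = Add(6, Mul(Mul(2, C, h), h)) = Add(6, Mul(2, C, Pow(h, 2))))
Mul(14, Function('U')(Mul(-1, Add(Function('b')(Function('W')(-2, Add(Add(6, -5), 5))), 31)), 41)) = Mul(14, Add(6, Mul(2, 41, Pow(Mul(-1, Add(Add(-6, Mul(3, -3)), 31)), 2)))) = Mul(14, Add(6, Mul(2, 41, Pow(Mul(-1, Add(Add(-6, -9), 31)), 2)))) = Mul(14, Add(6, Mul(2, 41, Pow(Mul(-1, Add(-15, 31)), 2)))) = Mul(14, Add(6, Mul(2, 41, Pow(Mul(-1, 16), 2)))) = Mul(14, Add(6, Mul(2, 41, Pow(-16, 2)))) = Mul(14, Add(6, Mul(2, 41, 256))) = Mul(14, Add(6, 20992)) = Mul(14, 20998) = 293972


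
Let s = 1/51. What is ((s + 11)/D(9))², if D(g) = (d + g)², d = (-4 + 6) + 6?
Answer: 315844/217238121 ≈ 0.0014539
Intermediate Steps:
d = 8 (d = 2 + 6 = 8)
s = 1/51 ≈ 0.019608
D(g) = (8 + g)²
((s + 11)/D(9))² = ((1/51 + 11)/((8 + 9)²))² = (562/(51*(17²)))² = ((562/51)/289)² = ((562/51)*(1/289))² = (562/14739)² = 315844/217238121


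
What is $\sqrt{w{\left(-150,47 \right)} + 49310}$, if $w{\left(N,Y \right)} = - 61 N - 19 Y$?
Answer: $\sqrt{57567} \approx 239.93$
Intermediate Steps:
$\sqrt{w{\left(-150,47 \right)} + 49310} = \sqrt{\left(\left(-61\right) \left(-150\right) - 893\right) + 49310} = \sqrt{\left(9150 - 893\right) + 49310} = \sqrt{8257 + 49310} = \sqrt{57567}$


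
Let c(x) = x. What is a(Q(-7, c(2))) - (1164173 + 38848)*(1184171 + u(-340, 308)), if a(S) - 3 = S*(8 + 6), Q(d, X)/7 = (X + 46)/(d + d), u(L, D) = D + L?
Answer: -1424544084252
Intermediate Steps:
Q(d, X) = 7*(46 + X)/(2*d) (Q(d, X) = 7*((X + 46)/(d + d)) = 7*((46 + X)/((2*d))) = 7*((46 + X)*(1/(2*d))) = 7*((46 + X)/(2*d)) = 7*(46 + X)/(2*d))
a(S) = 3 + 14*S (a(S) = 3 + S*(8 + 6) = 3 + S*14 = 3 + 14*S)
a(Q(-7, c(2))) - (1164173 + 38848)*(1184171 + u(-340, 308)) = (3 + 14*((7/2)*(46 + 2)/(-7))) - (1164173 + 38848)*(1184171 + (308 - 340)) = (3 + 14*((7/2)*(-⅐)*48)) - 1203021*(1184171 - 32) = (3 + 14*(-24)) - 1203021*1184139 = (3 - 336) - 1*1424544083919 = -333 - 1424544083919 = -1424544084252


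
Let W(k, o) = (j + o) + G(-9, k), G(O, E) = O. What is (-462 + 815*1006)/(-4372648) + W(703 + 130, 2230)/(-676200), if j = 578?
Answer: -3371049139/17599908200 ≈ -0.19154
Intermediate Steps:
W(k, o) = 569 + o (W(k, o) = (578 + o) - 9 = 569 + o)
(-462 + 815*1006)/(-4372648) + W(703 + 130, 2230)/(-676200) = (-462 + 815*1006)/(-4372648) + (569 + 2230)/(-676200) = (-462 + 819890)*(-1/4372648) + 2799*(-1/676200) = 819428*(-1/4372648) - 933/225400 = -204857/1093162 - 933/225400 = -3371049139/17599908200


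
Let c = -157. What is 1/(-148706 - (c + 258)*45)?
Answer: -1/153251 ≈ -6.5252e-6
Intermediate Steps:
1/(-148706 - (c + 258)*45) = 1/(-148706 - (-157 + 258)*45) = 1/(-148706 - 101*45) = 1/(-148706 - 1*4545) = 1/(-148706 - 4545) = 1/(-153251) = -1/153251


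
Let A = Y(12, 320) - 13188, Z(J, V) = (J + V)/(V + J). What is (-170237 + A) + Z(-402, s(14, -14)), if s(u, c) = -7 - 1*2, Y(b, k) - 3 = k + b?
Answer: -183089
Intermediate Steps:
Y(b, k) = 3 + b + k (Y(b, k) = 3 + (k + b) = 3 + (b + k) = 3 + b + k)
s(u, c) = -9 (s(u, c) = -7 - 2 = -9)
Z(J, V) = 1 (Z(J, V) = (J + V)/(J + V) = 1)
A = -12853 (A = (3 + 12 + 320) - 13188 = 335 - 13188 = -12853)
(-170237 + A) + Z(-402, s(14, -14)) = (-170237 - 12853) + 1 = -183090 + 1 = -183089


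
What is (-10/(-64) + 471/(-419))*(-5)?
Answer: 64885/13408 ≈ 4.8393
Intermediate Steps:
(-10/(-64) + 471/(-419))*(-5) = (-10*(-1/64) + 471*(-1/419))*(-5) = (5/32 - 471/419)*(-5) = -12977/13408*(-5) = 64885/13408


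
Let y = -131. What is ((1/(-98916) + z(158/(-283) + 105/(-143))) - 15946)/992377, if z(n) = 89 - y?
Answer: -1555553017/98161963332 ≈ -0.015847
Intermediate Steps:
z(n) = 220 (z(n) = 89 - 1*(-131) = 89 + 131 = 220)
((1/(-98916) + z(158/(-283) + 105/(-143))) - 15946)/992377 = ((1/(-98916) + 220) - 15946)/992377 = ((-1/98916 + 220) - 15946)*(1/992377) = (21761519/98916 - 15946)*(1/992377) = -1555553017/98916*1/992377 = -1555553017/98161963332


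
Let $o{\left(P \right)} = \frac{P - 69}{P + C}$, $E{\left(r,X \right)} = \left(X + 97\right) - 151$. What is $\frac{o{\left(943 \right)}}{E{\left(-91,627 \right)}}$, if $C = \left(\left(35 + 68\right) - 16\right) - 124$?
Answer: $\frac{437}{259569} \approx 0.0016836$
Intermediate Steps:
$C = -37$ ($C = \left(103 - 16\right) - 124 = 87 - 124 = -37$)
$E{\left(r,X \right)} = -54 + X$ ($E{\left(r,X \right)} = \left(97 + X\right) - 151 = -54 + X$)
$o{\left(P \right)} = \frac{-69 + P}{-37 + P}$ ($o{\left(P \right)} = \frac{P - 69}{P - 37} = \frac{-69 + P}{-37 + P}$)
$\frac{o{\left(943 \right)}}{E{\left(-91,627 \right)}} = \frac{\frac{1}{-37 + 943} \left(-69 + 943\right)}{-54 + 627} = \frac{\frac{1}{906} \cdot 874}{573} = \frac{1}{906} \cdot 874 \cdot \frac{1}{573} = \frac{437}{453} \cdot \frac{1}{573} = \frac{437}{259569}$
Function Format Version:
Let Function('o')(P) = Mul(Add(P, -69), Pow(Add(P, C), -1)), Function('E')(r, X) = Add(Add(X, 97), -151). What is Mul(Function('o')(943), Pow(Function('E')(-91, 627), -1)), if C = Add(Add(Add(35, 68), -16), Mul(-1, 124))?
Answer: Rational(437, 259569) ≈ 0.0016836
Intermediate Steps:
C = -37 (C = Add(Add(103, -16), -124) = Add(87, -124) = -37)
Function('E')(r, X) = Add(-54, X) (Function('E')(r, X) = Add(Add(97, X), -151) = Add(-54, X))
Function('o')(P) = Mul(Pow(Add(-37, P), -1), Add(-69, P)) (Function('o')(P) = Mul(Add(P, -69), Pow(Add(P, -37), -1)) = Mul(Add(-69, P), Pow(Add(-37, P), -1)) = Mul(Pow(Add(-37, P), -1), Add(-69, P)))
Mul(Function('o')(943), Pow(Function('E')(-91, 627), -1)) = Mul(Mul(Pow(Add(-37, 943), -1), Add(-69, 943)), Pow(Add(-54, 627), -1)) = Mul(Mul(Pow(906, -1), 874), Pow(573, -1)) = Mul(Mul(Rational(1, 906), 874), Rational(1, 573)) = Mul(Rational(437, 453), Rational(1, 573)) = Rational(437, 259569)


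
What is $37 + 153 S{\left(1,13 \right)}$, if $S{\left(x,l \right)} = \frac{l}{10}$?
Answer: $\frac{2359}{10} \approx 235.9$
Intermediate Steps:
$S{\left(x,l \right)} = \frac{l}{10}$ ($S{\left(x,l \right)} = l \frac{1}{10} = \frac{l}{10}$)
$37 + 153 S{\left(1,13 \right)} = 37 + 153 \cdot \frac{1}{10} \cdot 13 = 37 + 153 \cdot \frac{13}{10} = 37 + \frac{1989}{10} = \frac{2359}{10}$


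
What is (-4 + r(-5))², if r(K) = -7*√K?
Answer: -229 + 56*I*√5 ≈ -229.0 + 125.22*I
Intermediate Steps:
(-4 + r(-5))² = (-4 - 7*I*√5)²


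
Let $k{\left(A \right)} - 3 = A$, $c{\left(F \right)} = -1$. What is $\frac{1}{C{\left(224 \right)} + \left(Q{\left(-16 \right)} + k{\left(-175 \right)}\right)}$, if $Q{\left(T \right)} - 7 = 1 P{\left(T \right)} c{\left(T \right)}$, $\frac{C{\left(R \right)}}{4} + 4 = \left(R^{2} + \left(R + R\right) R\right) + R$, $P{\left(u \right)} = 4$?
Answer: $\frac{1}{602823} \approx 1.6589 \cdot 10^{-6}$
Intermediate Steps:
$k{\left(A \right)} = 3 + A$
$C{\left(R \right)} = -16 + 4 R + 12 R^{2}$ ($C{\left(R \right)} = -16 + 4 \left(\left(R^{2} + \left(R + R\right) R\right) + R\right) = -16 + 4 \left(\left(R^{2} + 2 R R\right) + R\right) = -16 + 4 \left(\left(R^{2} + 2 R^{2}\right) + R\right) = -16 + 4 \left(3 R^{2} + R\right) = -16 + 4 \left(R + 3 R^{2}\right) = -16 + \left(4 R + 12 R^{2}\right) = -16 + 4 R + 12 R^{2}$)
$Q{\left(T \right)} = 3$ ($Q{\left(T \right)} = 7 + 1 \cdot 4 \left(-1\right) = 7 + 4 \left(-1\right) = 7 - 4 = 3$)
$\frac{1}{C{\left(224 \right)} + \left(Q{\left(-16 \right)} + k{\left(-175 \right)}\right)} = \frac{1}{\left(-16 + 4 \cdot 224 + 12 \cdot 224^{2}\right) + \left(3 + \left(3 - 175\right)\right)} = \frac{1}{\left(-16 + 896 + 12 \cdot 50176\right) + \left(3 - 172\right)} = \frac{1}{\left(-16 + 896 + 602112\right) - 169} = \frac{1}{602992 - 169} = \frac{1}{602823}$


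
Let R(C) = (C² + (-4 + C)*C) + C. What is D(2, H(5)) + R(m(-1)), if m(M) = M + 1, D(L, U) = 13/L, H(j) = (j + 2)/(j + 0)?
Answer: 13/2 ≈ 6.5000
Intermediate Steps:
H(j) = (2 + j)/j
m(M) = 1 + M
R(C) = C + C² + C*(-4 + C) (R(C) = (C² + C*(-4 + C)) + C = C + C² + C*(-4 + C))
D(2, H(5)) + R(m(-1)) = 13/2 + (1 - 1)*(-3 + 2*(1 - 1)) = 13*(½) + 0*(-3 + 2*0) = 13/2 + 0*(-3 + 0) = 13/2 + 0*(-3) = 13/2 + 0 = 13/2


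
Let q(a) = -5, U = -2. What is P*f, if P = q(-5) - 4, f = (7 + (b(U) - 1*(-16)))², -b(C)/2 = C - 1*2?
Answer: -8649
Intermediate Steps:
b(C) = 4 - 2*C (b(C) = -2*(C - 1*2) = -2*(C - 2) = -2*(-2 + C) = 4 - 2*C)
f = 961 (f = (7 + ((4 - 2*(-2)) - 1*(-16)))² = (7 + ((4 + 4) + 16))² = (7 + (8 + 16))² = (7 + 24)² = 31² = 961)
P = -9 (P = -5 - 4 = -9)
P*f = -9*961 = -8649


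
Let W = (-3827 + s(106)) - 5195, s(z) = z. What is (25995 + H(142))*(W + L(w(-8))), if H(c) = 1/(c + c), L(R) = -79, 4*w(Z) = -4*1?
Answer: -66406316095/284 ≈ -2.3383e+8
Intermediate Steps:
w(Z) = -1 (w(Z) = (-4*1)/4 = (¼)*(-4) = -1)
H(c) = 1/(2*c)
W = -8916 (W = (-3827 + 106) - 5195 = -3721 - 5195 = -8916)
(25995 + H(142))*(W + L(w(-8))) = (25995 + (½)/142)*(-8916 - 79) = (25995 + (½)*(1/142))*(-8995) = (25995 + 1/284)*(-8995) = (7382581/284)*(-8995) = -66406316095/284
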